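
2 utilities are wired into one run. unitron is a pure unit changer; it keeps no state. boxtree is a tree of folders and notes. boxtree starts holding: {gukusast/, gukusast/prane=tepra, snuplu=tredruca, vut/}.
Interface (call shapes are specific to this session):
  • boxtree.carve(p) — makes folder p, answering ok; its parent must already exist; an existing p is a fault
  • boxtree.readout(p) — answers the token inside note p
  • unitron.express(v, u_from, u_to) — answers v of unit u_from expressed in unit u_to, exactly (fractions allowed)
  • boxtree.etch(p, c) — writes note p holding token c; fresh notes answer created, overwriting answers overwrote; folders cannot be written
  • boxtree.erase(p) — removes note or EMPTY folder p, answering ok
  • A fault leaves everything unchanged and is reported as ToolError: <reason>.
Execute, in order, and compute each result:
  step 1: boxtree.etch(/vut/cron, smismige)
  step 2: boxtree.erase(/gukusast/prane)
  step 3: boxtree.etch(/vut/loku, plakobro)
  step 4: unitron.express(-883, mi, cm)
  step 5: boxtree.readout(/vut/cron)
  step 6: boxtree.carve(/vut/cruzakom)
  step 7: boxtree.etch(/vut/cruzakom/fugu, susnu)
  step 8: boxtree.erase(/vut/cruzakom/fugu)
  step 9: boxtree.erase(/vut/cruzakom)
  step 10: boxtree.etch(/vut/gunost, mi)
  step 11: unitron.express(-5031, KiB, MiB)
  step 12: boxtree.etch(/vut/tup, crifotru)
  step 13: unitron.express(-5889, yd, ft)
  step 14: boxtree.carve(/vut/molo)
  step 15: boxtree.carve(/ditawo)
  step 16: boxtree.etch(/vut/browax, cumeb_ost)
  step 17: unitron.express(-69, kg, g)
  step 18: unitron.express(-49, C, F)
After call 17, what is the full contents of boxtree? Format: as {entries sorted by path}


% boxtree.etch(p: /vut/cron, c: smismige) : created
% boxtree.erase(p: /gukusast/prane) : ok
% boxtree.etch(p: /vut/loku, c: plakobro) : created
% unitron.express(v: -883, u_from: mi, u_to: cm) : -710525376/5
% boxtree.readout(p: /vut/cron) : smismige
% boxtree.carve(p: /vut/cruzakom) : ok
% boxtree.etch(p: /vut/cruzakom/fugu, c: susnu) : created
% boxtree.erase(p: /vut/cruzakom/fugu) : ok
% boxtree.erase(p: /vut/cruzakom) : ok
% boxtree.etch(p: /vut/gunost, c: mi) : created
% unitron.express(v: -5031, u_from: KiB, u_to: MiB) : -5031/1024
% boxtree.etch(p: /vut/tup, c: crifotru) : created
% unitron.express(v: -5889, u_from: yd, u_to: ft) : -17667
% boxtree.carve(p: /vut/molo) : ok
% boxtree.carve(p: /ditawo) : ok
% boxtree.etch(p: /vut/browax, c: cumeb_ost) : created
% unitron.express(v: -69, u_from: kg, u_to: g) : -69000
% unitron.express(v: -49, u_from: C, u_to: F) : -281/5

Answer: {ditawo/, gukusast/, snuplu=tredruca, vut/, vut/browax=cumeb_ost, vut/cron=smismige, vut/gunost=mi, vut/loku=plakobro, vut/molo/, vut/tup=crifotru}


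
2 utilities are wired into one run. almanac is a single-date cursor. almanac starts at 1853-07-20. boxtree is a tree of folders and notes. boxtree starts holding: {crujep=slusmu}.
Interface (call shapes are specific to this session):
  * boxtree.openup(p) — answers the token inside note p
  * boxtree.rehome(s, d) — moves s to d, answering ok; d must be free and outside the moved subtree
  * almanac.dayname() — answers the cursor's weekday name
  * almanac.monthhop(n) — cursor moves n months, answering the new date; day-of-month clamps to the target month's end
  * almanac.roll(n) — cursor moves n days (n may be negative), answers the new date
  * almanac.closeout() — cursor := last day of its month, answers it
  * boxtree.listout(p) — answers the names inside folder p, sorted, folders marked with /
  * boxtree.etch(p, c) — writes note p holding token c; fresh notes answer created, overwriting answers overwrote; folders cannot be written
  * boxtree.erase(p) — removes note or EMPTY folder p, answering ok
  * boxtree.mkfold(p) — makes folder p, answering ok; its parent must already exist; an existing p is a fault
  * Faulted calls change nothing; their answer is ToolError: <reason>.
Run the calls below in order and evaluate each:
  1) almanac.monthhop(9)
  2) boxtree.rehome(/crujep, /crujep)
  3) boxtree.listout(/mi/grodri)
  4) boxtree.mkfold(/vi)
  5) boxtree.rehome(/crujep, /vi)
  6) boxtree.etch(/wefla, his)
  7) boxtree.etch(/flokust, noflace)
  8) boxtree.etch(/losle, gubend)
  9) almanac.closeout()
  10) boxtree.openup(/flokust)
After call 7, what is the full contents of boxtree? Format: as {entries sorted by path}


# almanac.monthhop(n='9') : 1854-04-20
# boxtree.rehome(s='/crujep', d='/crujep') : ToolError: exists
# boxtree.listout(p='/mi/grodri') : ToolError: not found
# boxtree.mkfold(p='/vi') : ok
# boxtree.rehome(s='/crujep', d='/vi') : ToolError: exists
# boxtree.etch(p='/wefla', c='his') : created
# boxtree.etch(p='/flokust', c='noflace') : created
# boxtree.etch(p='/losle', c='gubend') : created
# almanac.closeout() : 1854-04-30
# boxtree.openup(p='/flokust') : noflace

Answer: {crujep=slusmu, flokust=noflace, vi/, wefla=his}


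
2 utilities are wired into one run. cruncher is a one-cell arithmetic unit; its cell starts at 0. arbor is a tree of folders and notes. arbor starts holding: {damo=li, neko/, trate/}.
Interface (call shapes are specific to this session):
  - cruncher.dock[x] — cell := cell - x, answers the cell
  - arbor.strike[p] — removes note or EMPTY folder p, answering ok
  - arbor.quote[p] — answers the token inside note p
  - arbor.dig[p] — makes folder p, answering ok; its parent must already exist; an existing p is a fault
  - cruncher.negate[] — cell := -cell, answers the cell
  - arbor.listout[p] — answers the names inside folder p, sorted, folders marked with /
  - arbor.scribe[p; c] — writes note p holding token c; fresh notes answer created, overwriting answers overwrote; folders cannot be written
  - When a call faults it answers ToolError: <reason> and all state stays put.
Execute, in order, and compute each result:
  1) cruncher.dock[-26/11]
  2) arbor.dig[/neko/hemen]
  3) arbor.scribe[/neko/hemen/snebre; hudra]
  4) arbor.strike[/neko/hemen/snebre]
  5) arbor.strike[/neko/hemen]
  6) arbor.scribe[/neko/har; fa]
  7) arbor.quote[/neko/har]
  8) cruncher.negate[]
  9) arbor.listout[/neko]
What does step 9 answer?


Answer: [har]

Derivation:
[in] dock -26/11
:: 26/11
[in] dig /neko/hemen
:: ok
[in] scribe /neko/hemen/snebre hudra
:: created
[in] strike /neko/hemen/snebre
:: ok
[in] strike /neko/hemen
:: ok
[in] scribe /neko/har fa
:: created
[in] quote /neko/har
:: fa
[in] negate
:: -26/11
[in] listout /neko
:: [har]


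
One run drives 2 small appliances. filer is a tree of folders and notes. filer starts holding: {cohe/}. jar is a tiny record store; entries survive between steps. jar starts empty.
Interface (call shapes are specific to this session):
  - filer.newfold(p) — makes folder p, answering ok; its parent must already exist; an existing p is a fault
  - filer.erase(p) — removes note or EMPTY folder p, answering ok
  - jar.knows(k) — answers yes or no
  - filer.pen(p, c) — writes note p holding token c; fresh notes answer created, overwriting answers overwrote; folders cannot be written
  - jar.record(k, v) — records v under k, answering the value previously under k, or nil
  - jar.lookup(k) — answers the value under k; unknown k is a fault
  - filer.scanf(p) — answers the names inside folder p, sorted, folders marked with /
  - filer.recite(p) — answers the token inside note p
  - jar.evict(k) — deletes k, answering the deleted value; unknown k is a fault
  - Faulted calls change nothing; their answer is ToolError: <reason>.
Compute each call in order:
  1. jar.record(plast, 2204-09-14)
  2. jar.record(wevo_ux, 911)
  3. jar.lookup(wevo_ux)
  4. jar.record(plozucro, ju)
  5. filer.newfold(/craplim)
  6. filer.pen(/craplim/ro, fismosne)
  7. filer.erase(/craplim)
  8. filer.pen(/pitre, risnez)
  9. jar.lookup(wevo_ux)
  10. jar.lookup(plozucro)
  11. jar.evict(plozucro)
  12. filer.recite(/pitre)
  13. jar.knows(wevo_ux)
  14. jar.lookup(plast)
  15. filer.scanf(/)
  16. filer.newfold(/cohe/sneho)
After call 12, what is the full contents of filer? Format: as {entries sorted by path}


>>> jar.record k=plast v=2204-09-14
:: nil
>>> jar.record k=wevo_ux v=911
:: nil
>>> jar.lookup k=wevo_ux
:: 911
>>> jar.record k=plozucro v=ju
:: nil
>>> filer.newfold p=/craplim
:: ok
>>> filer.pen p=/craplim/ro c=fismosne
:: created
>>> filer.erase p=/craplim
:: ToolError: not empty
>>> filer.pen p=/pitre c=risnez
:: created
>>> jar.lookup k=wevo_ux
:: 911
>>> jar.lookup k=plozucro
:: ju
>>> jar.evict k=plozucro
:: ju
>>> filer.recite p=/pitre
:: risnez
>>> jar.knows k=wevo_ux
:: yes
>>> jar.lookup k=plast
:: 2204-09-14
>>> filer.scanf p=/
:: [cohe/, craplim/, pitre]
>>> filer.newfold p=/cohe/sneho
:: ok

Answer: {cohe/, craplim/, craplim/ro=fismosne, pitre=risnez}


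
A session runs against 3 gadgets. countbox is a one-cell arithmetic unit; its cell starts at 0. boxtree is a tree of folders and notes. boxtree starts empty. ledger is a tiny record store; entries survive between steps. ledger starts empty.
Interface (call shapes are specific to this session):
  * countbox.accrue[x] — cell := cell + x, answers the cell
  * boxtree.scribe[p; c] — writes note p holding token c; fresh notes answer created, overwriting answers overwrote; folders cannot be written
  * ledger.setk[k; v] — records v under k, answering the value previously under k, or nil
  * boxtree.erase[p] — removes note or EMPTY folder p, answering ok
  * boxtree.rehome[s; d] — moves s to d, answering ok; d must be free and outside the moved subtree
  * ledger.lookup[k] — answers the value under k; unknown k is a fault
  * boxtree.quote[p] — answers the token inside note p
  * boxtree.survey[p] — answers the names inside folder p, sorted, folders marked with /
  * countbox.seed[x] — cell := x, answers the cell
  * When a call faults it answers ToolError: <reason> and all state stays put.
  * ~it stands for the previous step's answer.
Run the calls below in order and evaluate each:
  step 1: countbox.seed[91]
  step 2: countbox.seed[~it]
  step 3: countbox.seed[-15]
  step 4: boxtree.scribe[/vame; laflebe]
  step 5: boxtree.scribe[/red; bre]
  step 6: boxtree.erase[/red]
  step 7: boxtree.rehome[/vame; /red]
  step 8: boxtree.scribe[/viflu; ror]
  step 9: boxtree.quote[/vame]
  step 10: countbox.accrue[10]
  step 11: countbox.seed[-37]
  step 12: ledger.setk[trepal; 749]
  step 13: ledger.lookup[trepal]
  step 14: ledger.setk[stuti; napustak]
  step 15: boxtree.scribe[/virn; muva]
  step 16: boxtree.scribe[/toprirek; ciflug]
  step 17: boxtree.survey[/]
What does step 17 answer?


Answer: [red, toprirek, viflu, virn]

Derivation:
I call countbox.seed on 91, → 91.
I use countbox.seed on ~it: 91.
I try countbox.seed on -15, → -15.
Now I run boxtree.scribe on /vame, laflebe, and observe created.
Using boxtree.scribe on /red, bre, giving created.
I use boxtree.erase on /red, and get ok.
Calling boxtree.rehome on /vame, /red, yielding ok.
Now I run boxtree.scribe on /viflu, ror, which returns created.
I run boxtree.quote on /vame, — result: ToolError: not found.
Calling countbox.accrue on 10, yielding -5.
Using countbox.seed on -37: -37.
Invoking ledger.setk on trepal, 749, — result: nil.
I invoke ledger.lookup on trepal, → 749.
Using ledger.setk on stuti, napustak, — result: nil.
Next I call boxtree.scribe on /virn, muva, and see created.
I invoke boxtree.scribe on /toprirek, ciflug, — result: created.
Now I run boxtree.survey on /, — result: [red, toprirek, viflu, virn].


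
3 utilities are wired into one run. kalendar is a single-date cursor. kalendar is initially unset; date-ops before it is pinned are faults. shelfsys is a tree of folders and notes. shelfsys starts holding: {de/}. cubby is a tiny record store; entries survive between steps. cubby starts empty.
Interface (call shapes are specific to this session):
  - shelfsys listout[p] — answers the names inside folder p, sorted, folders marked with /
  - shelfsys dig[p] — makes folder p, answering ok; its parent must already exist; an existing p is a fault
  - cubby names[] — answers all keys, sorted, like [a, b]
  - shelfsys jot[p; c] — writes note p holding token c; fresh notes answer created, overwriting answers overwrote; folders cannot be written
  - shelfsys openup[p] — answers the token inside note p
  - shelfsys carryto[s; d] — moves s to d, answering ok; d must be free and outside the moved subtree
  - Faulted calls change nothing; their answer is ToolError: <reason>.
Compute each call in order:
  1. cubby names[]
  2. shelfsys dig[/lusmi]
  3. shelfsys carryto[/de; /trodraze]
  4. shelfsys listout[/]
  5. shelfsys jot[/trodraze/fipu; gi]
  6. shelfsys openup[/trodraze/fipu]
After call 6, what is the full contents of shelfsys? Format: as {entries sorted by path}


Answer: {lusmi/, trodraze/, trodraze/fipu=gi}

Derivation:
! cubby names() -> []
! shelfsys dig(p: /lusmi) -> ok
! shelfsys carryto(s: /de, d: /trodraze) -> ok
! shelfsys listout(p: /) -> [lusmi/, trodraze/]
! shelfsys jot(p: /trodraze/fipu, c: gi) -> created
! shelfsys openup(p: /trodraze/fipu) -> gi


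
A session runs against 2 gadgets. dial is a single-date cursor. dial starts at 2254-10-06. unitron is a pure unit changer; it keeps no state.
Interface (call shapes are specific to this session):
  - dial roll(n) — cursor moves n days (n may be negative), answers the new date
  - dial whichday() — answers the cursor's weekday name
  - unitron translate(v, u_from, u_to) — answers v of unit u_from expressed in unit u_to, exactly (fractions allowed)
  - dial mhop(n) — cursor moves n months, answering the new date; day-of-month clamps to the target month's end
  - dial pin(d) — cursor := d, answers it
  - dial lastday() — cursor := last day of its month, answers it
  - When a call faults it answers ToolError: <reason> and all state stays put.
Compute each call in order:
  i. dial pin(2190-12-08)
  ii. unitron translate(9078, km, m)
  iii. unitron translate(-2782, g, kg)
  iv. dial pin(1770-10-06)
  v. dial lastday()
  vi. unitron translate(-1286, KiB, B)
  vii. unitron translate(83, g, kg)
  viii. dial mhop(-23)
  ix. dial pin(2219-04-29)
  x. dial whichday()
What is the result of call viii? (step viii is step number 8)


CALL dial pin[d=2190-12-08]
RET  2190-12-08
CALL unitron translate[v=9078; u_from=km; u_to=m]
RET  9078000
CALL unitron translate[v=-2782; u_from=g; u_to=kg]
RET  -1391/500
CALL dial pin[d=1770-10-06]
RET  1770-10-06
CALL dial lastday[]
RET  1770-10-31
CALL unitron translate[v=-1286; u_from=KiB; u_to=B]
RET  -1316864
CALL unitron translate[v=83; u_from=g; u_to=kg]
RET  83/1000
CALL dial mhop[n=-23]
RET  1768-11-30
CALL dial pin[d=2219-04-29]
RET  2219-04-29
CALL dial whichday[]
RET  Thursday

Answer: 1768-11-30


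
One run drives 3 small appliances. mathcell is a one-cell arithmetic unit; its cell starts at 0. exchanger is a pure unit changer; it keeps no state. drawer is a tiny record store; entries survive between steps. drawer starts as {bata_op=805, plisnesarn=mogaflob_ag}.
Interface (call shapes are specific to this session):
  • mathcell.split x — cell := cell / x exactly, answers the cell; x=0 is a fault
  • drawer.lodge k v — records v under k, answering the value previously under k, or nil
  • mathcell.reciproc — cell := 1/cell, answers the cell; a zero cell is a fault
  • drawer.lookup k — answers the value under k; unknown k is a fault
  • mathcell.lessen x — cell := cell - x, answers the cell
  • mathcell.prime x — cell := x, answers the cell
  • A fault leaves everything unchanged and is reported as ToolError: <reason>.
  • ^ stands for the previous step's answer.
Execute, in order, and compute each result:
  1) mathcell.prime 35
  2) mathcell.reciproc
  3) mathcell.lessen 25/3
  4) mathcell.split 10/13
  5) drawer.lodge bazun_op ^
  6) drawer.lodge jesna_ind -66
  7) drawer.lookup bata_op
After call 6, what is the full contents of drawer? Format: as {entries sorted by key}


Invoking mathcell.prime(35), and observe 35.
Using mathcell.reciproc, yielding 1/35.
Now I run mathcell.lessen(25/3), yielding -872/105.
Next I call mathcell.split(10/13), which returns -5668/525.
Calling drawer.lodge(bazun_op, ^), which returns nil.
I use drawer.lodge(jesna_ind, -66), and observe nil.
Calling drawer.lookup(bata_op), and get 805.

Answer: {bata_op=805, bazun_op=-5668/525, jesna_ind=-66, plisnesarn=mogaflob_ag}


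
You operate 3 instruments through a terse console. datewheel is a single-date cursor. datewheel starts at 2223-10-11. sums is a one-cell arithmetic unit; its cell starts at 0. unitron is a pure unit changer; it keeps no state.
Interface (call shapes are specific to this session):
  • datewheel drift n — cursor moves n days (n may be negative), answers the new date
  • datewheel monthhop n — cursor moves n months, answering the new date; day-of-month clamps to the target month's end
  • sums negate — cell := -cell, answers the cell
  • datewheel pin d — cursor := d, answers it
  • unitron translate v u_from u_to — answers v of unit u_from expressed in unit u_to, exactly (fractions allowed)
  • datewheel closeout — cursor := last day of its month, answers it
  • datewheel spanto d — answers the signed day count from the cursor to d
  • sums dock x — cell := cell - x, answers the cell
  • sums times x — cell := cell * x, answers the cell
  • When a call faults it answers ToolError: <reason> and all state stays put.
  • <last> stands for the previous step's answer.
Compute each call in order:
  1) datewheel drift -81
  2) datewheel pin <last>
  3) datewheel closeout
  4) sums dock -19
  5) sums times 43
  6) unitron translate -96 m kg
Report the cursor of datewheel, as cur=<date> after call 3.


Answer: cur=2223-07-31

Derivation:
>>> datewheel drift n→-81
[out] 2223-07-22
>>> datewheel pin d→<last>
[out] 2223-07-22
>>> datewheel closeout
[out] 2223-07-31
>>> sums dock x→-19
[out] 19
>>> sums times x→43
[out] 817
>>> unitron translate v→-96 u_from→m u_to→kg
[out] ToolError: incompatible units


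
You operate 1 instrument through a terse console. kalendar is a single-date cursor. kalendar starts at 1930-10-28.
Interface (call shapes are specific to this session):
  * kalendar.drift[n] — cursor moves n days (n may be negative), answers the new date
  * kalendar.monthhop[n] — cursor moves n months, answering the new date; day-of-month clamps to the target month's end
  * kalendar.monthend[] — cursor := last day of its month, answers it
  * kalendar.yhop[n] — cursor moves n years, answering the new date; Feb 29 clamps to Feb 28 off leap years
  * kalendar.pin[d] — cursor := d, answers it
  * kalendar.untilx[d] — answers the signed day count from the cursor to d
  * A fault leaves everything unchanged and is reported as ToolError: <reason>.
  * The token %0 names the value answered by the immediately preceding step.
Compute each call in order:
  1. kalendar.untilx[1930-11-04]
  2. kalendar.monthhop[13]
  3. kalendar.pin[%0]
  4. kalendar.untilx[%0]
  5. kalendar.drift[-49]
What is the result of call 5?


>>> kalendar.untilx d: 1930-11-04
[out] 7
>>> kalendar.monthhop n: 13
[out] 1931-11-28
>>> kalendar.pin d: %0
[out] 1931-11-28
>>> kalendar.untilx d: %0
[out] 0
>>> kalendar.drift n: -49
[out] 1931-10-10

Answer: 1931-10-10


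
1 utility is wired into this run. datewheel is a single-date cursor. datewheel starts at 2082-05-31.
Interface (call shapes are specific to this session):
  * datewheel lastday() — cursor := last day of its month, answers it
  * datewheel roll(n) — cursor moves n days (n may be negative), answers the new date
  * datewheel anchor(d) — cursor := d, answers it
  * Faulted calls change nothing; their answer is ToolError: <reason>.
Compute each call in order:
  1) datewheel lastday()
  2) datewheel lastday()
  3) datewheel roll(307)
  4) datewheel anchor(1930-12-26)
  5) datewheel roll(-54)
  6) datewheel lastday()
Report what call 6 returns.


Answer: 1930-11-30

Derivation:
==> datewheel lastday()
<== 2082-05-31
==> datewheel lastday()
<== 2082-05-31
==> datewheel roll(n: 307)
<== 2083-04-03
==> datewheel anchor(d: 1930-12-26)
<== 1930-12-26
==> datewheel roll(n: -54)
<== 1930-11-02
==> datewheel lastday()
<== 1930-11-30


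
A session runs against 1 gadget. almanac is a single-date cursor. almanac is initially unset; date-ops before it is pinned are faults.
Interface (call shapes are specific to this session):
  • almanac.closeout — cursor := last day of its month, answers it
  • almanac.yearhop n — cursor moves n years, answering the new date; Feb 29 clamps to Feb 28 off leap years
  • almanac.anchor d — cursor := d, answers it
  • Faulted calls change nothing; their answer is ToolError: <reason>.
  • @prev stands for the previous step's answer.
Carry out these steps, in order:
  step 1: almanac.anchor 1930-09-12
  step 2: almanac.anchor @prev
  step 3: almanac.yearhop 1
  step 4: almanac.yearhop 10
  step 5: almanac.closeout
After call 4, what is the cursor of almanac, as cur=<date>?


Answer: cur=1941-09-12

Derivation:
-> almanac.anchor(d→1930-09-12)
<- 1930-09-12
-> almanac.anchor(d→@prev)
<- 1930-09-12
-> almanac.yearhop(n→1)
<- 1931-09-12
-> almanac.yearhop(n→10)
<- 1941-09-12
-> almanac.closeout()
<- 1941-09-30


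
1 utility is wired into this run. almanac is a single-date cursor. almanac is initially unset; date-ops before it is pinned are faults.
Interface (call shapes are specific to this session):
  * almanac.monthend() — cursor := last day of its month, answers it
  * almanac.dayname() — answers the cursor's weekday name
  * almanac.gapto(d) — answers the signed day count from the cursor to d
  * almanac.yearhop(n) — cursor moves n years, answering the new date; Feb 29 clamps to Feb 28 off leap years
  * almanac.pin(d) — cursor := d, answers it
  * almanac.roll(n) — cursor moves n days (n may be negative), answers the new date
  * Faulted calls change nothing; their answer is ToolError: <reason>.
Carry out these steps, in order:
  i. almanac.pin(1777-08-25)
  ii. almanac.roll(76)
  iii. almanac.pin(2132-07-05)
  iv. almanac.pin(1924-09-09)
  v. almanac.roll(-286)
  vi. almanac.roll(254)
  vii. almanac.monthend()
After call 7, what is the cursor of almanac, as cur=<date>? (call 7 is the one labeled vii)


Answer: cur=1924-08-31

Derivation:
> almanac.pin d=1777-08-25
[out] 1777-08-25
> almanac.roll n=76
[out] 1777-11-09
> almanac.pin d=2132-07-05
[out] 2132-07-05
> almanac.pin d=1924-09-09
[out] 1924-09-09
> almanac.roll n=-286
[out] 1923-11-28
> almanac.roll n=254
[out] 1924-08-08
> almanac.monthend
[out] 1924-08-31


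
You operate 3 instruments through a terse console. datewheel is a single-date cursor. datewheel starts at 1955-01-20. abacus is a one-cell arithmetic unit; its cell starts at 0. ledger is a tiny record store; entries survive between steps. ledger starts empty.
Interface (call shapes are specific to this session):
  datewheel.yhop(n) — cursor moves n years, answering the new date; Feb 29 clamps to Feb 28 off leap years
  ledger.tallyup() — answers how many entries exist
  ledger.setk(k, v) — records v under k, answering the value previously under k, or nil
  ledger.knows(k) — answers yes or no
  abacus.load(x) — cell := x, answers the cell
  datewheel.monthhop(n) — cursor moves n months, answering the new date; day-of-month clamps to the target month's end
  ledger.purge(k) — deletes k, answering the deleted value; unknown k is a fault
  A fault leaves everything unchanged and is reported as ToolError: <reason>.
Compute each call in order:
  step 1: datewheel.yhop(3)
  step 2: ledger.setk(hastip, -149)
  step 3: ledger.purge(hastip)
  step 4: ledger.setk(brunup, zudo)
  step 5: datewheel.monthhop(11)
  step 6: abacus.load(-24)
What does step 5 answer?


Answer: 1958-12-20

Derivation:
CALL yhop[n='3']
RET  1958-01-20
CALL setk[k='hastip'; v='-149']
RET  nil
CALL purge[k='hastip']
RET  -149
CALL setk[k='brunup'; v='zudo']
RET  nil
CALL monthhop[n='11']
RET  1958-12-20
CALL load[x='-24']
RET  -24


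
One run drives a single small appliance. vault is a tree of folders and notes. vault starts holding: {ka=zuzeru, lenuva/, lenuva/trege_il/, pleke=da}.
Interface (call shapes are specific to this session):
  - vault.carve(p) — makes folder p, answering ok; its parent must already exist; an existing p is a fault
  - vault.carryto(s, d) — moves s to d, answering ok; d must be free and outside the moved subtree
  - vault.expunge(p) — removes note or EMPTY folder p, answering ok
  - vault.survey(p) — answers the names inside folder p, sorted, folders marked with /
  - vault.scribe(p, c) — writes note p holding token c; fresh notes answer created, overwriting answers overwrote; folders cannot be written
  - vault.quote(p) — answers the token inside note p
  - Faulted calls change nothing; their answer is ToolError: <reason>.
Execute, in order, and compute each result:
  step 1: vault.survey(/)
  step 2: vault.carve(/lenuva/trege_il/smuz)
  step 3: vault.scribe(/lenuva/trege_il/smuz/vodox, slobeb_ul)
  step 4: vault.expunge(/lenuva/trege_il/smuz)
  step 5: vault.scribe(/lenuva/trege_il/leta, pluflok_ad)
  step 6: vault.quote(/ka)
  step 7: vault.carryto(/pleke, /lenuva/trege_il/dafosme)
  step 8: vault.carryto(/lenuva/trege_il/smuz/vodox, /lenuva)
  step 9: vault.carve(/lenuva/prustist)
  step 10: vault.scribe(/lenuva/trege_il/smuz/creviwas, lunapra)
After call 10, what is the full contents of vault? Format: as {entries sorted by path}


Answer: {ka=zuzeru, lenuva/, lenuva/prustist/, lenuva/trege_il/, lenuva/trege_il/dafosme=da, lenuva/trege_il/leta=pluflok_ad, lenuva/trege_il/smuz/, lenuva/trege_il/smuz/creviwas=lunapra, lenuva/trege_il/smuz/vodox=slobeb_ul}

Derivation:
==> vault.survey(p: /)
<== [ka, lenuva/, pleke]
==> vault.carve(p: /lenuva/trege_il/smuz)
<== ok
==> vault.scribe(p: /lenuva/trege_il/smuz/vodox, c: slobeb_ul)
<== created
==> vault.expunge(p: /lenuva/trege_il/smuz)
<== ToolError: not empty
==> vault.scribe(p: /lenuva/trege_il/leta, c: pluflok_ad)
<== created
==> vault.quote(p: /ka)
<== zuzeru
==> vault.carryto(s: /pleke, d: /lenuva/trege_il/dafosme)
<== ok
==> vault.carryto(s: /lenuva/trege_il/smuz/vodox, d: /lenuva)
<== ToolError: exists
==> vault.carve(p: /lenuva/prustist)
<== ok
==> vault.scribe(p: /lenuva/trege_il/smuz/creviwas, c: lunapra)
<== created


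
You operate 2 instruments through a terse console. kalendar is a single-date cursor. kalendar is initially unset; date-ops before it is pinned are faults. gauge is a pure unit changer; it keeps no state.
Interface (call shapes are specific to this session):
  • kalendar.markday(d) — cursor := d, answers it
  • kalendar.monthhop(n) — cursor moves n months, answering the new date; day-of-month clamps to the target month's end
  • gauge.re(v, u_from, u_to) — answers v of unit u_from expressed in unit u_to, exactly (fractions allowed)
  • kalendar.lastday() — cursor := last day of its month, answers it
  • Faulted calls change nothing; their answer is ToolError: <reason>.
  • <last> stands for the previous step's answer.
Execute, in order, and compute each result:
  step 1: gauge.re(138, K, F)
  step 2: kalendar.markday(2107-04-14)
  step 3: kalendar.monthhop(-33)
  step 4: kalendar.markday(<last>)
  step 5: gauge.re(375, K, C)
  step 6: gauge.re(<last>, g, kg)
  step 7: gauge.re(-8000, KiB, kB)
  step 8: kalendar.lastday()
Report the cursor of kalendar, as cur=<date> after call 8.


-> gauge.re(138, K, F)
<- -21127/100
-> kalendar.markday(2107-04-14)
<- 2107-04-14
-> kalendar.monthhop(-33)
<- 2104-07-14
-> kalendar.markday(<last>)
<- 2104-07-14
-> gauge.re(375, K, C)
<- 2037/20
-> gauge.re(<last>, g, kg)
<- 2037/20000
-> gauge.re(-8000, KiB, kB)
<- -8192
-> kalendar.lastday()
<- 2104-07-31

Answer: cur=2104-07-31


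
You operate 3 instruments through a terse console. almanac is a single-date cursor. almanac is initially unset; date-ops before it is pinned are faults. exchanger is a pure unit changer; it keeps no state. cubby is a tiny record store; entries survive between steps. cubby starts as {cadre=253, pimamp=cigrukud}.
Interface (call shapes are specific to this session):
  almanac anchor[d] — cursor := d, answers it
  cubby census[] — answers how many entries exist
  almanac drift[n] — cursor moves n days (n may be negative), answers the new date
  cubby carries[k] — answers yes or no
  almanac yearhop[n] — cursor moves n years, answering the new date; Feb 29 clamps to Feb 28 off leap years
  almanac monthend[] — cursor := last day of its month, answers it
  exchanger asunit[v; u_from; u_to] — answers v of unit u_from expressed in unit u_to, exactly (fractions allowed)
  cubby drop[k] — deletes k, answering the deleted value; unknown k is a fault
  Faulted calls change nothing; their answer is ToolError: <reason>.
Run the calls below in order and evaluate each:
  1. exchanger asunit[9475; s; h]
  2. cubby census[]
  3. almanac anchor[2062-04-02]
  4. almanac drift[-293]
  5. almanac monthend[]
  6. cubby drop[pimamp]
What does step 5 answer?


Answer: 2061-06-30

Derivation:
Using exchanger asunit(v: 9475, u_from: s, u_to: h), giving 379/144.
Then cubby census, — result: 2.
Invoking almanac anchor(d: 2062-04-02), yielding 2062-04-02.
Calling almanac drift(n: -293), → 2061-06-13.
I try almanac monthend: 2061-06-30.
Calling cubby drop(k: pimamp), — result: cigrukud.


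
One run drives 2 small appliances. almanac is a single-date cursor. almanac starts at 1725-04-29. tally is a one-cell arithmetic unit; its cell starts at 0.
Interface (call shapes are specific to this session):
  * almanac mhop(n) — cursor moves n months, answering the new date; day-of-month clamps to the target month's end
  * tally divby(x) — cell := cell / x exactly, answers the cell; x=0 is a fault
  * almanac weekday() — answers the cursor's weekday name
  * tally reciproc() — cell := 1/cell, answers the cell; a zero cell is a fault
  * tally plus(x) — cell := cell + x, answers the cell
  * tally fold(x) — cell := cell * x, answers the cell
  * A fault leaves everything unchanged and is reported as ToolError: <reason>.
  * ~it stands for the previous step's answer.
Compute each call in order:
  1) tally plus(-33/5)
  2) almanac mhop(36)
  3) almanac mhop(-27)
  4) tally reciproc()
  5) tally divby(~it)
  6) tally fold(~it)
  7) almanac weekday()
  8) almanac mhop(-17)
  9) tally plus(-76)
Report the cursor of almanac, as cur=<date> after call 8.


Answer: cur=1724-08-29

Derivation:
CALL tally plus[x=-33/5]
RET  -33/5
CALL almanac mhop[n=36]
RET  1728-04-29
CALL almanac mhop[n=-27]
RET  1726-01-29
CALL tally reciproc[]
RET  -5/33
CALL tally divby[x=~it]
RET  1
CALL tally fold[x=~it]
RET  1
CALL almanac weekday[]
RET  Tuesday
CALL almanac mhop[n=-17]
RET  1724-08-29
CALL tally plus[x=-76]
RET  -75


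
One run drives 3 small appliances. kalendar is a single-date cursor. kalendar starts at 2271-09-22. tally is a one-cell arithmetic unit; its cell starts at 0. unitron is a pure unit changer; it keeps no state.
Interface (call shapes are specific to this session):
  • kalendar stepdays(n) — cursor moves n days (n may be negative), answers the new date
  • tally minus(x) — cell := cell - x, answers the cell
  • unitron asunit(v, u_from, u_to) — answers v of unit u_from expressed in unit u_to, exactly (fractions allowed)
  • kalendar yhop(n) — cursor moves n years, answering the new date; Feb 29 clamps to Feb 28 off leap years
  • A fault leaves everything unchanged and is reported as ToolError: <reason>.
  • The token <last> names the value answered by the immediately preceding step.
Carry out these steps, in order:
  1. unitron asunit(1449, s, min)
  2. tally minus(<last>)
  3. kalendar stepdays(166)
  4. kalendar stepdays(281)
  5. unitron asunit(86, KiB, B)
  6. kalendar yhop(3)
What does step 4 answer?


==> unitron asunit(v: 1449, u_from: s, u_to: min)
<== 483/20
==> tally minus(x: <last>)
<== -483/20
==> kalendar stepdays(n: 166)
<== 2272-03-06
==> kalendar stepdays(n: 281)
<== 2272-12-12
==> unitron asunit(v: 86, u_from: KiB, u_to: B)
<== 88064
==> kalendar yhop(n: 3)
<== 2275-12-12

Answer: 2272-12-12


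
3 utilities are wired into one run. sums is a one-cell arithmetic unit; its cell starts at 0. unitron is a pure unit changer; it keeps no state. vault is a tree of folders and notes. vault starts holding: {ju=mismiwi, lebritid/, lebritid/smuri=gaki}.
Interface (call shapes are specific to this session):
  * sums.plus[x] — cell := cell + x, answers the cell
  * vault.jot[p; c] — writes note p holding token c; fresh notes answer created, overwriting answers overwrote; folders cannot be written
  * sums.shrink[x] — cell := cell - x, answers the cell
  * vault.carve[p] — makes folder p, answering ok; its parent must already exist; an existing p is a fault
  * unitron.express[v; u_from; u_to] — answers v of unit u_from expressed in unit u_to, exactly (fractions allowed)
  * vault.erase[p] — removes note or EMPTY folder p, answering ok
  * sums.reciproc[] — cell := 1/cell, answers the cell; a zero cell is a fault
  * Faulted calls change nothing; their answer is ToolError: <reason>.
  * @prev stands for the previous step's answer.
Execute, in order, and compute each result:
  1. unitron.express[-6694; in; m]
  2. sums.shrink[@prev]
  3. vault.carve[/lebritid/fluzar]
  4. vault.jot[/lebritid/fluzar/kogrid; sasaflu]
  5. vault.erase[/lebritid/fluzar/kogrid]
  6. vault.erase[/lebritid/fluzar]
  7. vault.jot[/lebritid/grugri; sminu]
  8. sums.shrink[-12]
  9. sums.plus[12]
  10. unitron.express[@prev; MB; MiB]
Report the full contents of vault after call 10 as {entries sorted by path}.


-> unitron.express(v='-6694', u_from='in', u_to='m')
<- -425069/2500
-> sums.shrink(x='@prev')
<- 425069/2500
-> vault.carve(p='/lebritid/fluzar')
<- ok
-> vault.jot(p='/lebritid/fluzar/kogrid', c='sasaflu')
<- created
-> vault.erase(p='/lebritid/fluzar/kogrid')
<- ok
-> vault.erase(p='/lebritid/fluzar')
<- ok
-> vault.jot(p='/lebritid/grugri', c='sminu')
<- created
-> sums.shrink(x='-12')
<- 455069/2500
-> sums.plus(x='12')
<- 485069/2500
-> unitron.express(v='@prev', u_from='MB', u_to='MiB')
<- 12126725/65536

Answer: {ju=mismiwi, lebritid/, lebritid/grugri=sminu, lebritid/smuri=gaki}


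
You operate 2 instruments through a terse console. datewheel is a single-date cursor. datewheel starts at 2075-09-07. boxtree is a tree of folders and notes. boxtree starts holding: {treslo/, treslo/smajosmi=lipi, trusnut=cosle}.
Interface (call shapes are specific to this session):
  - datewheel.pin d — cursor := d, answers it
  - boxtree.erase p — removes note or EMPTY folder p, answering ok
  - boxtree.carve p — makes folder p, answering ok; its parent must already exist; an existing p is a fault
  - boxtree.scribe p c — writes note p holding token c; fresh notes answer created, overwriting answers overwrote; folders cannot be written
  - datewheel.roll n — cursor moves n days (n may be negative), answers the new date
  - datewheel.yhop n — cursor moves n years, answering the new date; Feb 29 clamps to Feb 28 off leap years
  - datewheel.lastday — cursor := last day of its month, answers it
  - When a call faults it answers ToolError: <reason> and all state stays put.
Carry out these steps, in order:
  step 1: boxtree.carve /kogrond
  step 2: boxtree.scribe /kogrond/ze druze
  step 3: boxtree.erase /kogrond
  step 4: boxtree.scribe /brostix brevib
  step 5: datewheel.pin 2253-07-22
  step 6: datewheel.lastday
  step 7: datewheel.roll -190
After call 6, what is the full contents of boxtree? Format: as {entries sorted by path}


// boxtree.carve(p=/kogrond) -> ok
// boxtree.scribe(p=/kogrond/ze, c=druze) -> created
// boxtree.erase(p=/kogrond) -> ToolError: not empty
// boxtree.scribe(p=/brostix, c=brevib) -> created
// datewheel.pin(d=2253-07-22) -> 2253-07-22
// datewheel.lastday() -> 2253-07-31
// datewheel.roll(n=-190) -> 2253-01-22

Answer: {brostix=brevib, kogrond/, kogrond/ze=druze, treslo/, treslo/smajosmi=lipi, trusnut=cosle}


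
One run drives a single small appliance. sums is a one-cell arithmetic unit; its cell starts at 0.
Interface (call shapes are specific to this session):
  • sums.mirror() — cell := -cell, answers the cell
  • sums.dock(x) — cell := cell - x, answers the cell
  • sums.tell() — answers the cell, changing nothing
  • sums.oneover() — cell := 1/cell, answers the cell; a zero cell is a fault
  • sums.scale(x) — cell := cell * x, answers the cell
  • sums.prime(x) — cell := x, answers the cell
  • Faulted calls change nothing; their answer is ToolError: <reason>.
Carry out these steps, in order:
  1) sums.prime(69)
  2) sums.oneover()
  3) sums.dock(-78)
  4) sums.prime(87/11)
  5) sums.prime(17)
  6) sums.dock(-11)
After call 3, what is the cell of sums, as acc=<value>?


>> sums.prime(x→69)
<< 69
>> sums.oneover()
<< 1/69
>> sums.dock(x→-78)
<< 5383/69
>> sums.prime(x→87/11)
<< 87/11
>> sums.prime(x→17)
<< 17
>> sums.dock(x→-11)
<< 28

Answer: acc=5383/69


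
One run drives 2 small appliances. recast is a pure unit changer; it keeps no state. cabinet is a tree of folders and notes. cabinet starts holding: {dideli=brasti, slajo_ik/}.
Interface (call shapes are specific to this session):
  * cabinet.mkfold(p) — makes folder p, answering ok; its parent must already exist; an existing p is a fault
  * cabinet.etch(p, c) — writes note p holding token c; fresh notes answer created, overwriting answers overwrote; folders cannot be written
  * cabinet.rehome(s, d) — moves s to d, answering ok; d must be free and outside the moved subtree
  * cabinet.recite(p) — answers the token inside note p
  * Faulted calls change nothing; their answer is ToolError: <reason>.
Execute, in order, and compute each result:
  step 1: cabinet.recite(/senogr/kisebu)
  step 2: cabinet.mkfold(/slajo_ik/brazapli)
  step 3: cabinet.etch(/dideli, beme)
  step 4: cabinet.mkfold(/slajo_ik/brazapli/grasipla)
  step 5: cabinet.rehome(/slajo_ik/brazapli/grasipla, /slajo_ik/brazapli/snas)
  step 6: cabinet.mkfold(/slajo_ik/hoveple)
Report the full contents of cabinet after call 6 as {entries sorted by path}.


Using recite on p=/senogr/kisebu, and get ToolError: not found.
I try mkfold on p=/slajo_ik/brazapli, which returns ok.
I try etch on p=/dideli, c=beme, giving overwrote.
Now I run mkfold on p=/slajo_ik/brazapli/grasipla, — result: ok.
Calling rehome on s=/slajo_ik/brazapli/grasipla, d=/slajo_ik/brazapli/snas, which returns ok.
I call mkfold on p=/slajo_ik/hoveple, which returns ok.

Answer: {dideli=beme, slajo_ik/, slajo_ik/brazapli/, slajo_ik/brazapli/snas/, slajo_ik/hoveple/}


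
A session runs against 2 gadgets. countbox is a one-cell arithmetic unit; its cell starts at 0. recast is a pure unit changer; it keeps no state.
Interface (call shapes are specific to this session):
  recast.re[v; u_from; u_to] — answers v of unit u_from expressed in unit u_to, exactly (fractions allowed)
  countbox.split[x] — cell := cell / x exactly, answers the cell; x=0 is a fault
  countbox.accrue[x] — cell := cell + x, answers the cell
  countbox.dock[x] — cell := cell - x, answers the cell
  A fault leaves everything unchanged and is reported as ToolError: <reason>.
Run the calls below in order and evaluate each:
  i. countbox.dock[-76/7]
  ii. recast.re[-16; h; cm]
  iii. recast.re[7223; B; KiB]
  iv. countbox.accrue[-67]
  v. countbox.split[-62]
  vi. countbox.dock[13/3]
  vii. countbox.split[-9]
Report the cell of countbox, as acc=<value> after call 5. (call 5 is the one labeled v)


! dock(x→-76/7) : 76/7
! re(v→-16, u_from→h, u_to→cm) : ToolError: incompatible units
! re(v→7223, u_from→B, u_to→KiB) : 7223/1024
! accrue(x→-67) : -393/7
! split(x→-62) : 393/434
! dock(x→13/3) : -4463/1302
! split(x→-9) : 4463/11718

Answer: acc=393/434


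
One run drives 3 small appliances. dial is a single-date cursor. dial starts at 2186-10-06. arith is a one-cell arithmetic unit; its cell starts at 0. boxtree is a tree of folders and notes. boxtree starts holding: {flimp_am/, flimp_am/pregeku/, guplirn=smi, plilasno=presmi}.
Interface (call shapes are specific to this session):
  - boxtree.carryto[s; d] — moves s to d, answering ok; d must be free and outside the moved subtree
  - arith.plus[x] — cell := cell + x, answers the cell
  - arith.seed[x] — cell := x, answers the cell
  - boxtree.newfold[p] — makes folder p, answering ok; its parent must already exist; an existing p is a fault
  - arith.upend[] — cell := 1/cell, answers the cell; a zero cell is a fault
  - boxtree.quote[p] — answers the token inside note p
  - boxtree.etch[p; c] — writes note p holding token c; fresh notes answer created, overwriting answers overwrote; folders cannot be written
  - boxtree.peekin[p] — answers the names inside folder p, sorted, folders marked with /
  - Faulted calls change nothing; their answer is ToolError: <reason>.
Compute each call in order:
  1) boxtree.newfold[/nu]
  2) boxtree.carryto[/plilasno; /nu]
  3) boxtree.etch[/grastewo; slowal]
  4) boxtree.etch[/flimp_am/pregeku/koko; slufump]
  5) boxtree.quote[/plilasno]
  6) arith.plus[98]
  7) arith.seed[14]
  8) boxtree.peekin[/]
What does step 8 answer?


Answer: [flimp_am/, grastewo, guplirn, nu/, plilasno]

Derivation:
% boxtree.newfold p=/nu
[out] ok
% boxtree.carryto s=/plilasno d=/nu
[out] ToolError: exists
% boxtree.etch p=/grastewo c=slowal
[out] created
% boxtree.etch p=/flimp_am/pregeku/koko c=slufump
[out] created
% boxtree.quote p=/plilasno
[out] presmi
% arith.plus x=98
[out] 98
% arith.seed x=14
[out] 14
% boxtree.peekin p=/
[out] [flimp_am/, grastewo, guplirn, nu/, plilasno]
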